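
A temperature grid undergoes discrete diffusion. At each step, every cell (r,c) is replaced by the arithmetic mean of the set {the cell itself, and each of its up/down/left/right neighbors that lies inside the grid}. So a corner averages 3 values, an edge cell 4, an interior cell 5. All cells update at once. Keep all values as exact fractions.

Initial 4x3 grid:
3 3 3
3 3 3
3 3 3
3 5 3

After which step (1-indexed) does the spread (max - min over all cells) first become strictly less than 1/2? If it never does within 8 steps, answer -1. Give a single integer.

Answer: 3

Derivation:
Step 1: max=11/3, min=3, spread=2/3
Step 2: max=427/120, min=3, spread=67/120
Step 3: max=3677/1080, min=3, spread=437/1080
  -> spread < 1/2 first at step 3
Step 4: max=1453531/432000, min=1509/500, spread=29951/86400
Step 5: max=12879821/3888000, min=10283/3375, spread=206761/777600
Step 6: max=5121795571/1555200000, min=8265671/2700000, spread=14430763/62208000
Step 7: max=305043741689/93312000000, min=665652727/216000000, spread=139854109/746496000
Step 8: max=18218631890251/5598720000000, min=60171228977/19440000000, spread=7114543559/44789760000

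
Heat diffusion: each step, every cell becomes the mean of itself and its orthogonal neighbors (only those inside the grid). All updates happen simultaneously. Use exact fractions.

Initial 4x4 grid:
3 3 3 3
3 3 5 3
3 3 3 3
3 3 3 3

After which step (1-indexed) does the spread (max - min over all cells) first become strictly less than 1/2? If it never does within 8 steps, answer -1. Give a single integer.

Answer: 2

Derivation:
Step 1: max=7/2, min=3, spread=1/2
Step 2: max=86/25, min=3, spread=11/25
  -> spread < 1/2 first at step 2
Step 3: max=3967/1200, min=3, spread=367/1200
Step 4: max=17771/5400, min=913/300, spread=1337/5400
Step 5: max=527669/162000, min=27469/9000, spread=33227/162000
Step 6: max=15794327/4860000, min=166049/54000, spread=849917/4860000
Step 7: max=471114347/145800000, min=2498533/810000, spread=21378407/145800000
Step 8: max=14088462371/4374000000, min=752688343/243000000, spread=540072197/4374000000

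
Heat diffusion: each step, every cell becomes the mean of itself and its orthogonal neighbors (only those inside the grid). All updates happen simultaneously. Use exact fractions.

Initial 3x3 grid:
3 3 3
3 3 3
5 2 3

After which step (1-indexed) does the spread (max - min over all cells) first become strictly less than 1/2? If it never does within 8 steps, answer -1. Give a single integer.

Step 1: max=7/2, min=8/3, spread=5/6
Step 2: max=121/36, min=43/15, spread=89/180
  -> spread < 1/2 first at step 2
Step 3: max=23033/7200, min=529/180, spread=1873/7200
Step 4: max=409981/129600, min=160597/54000, spread=122741/648000
Step 5: max=80846897/25920000, min=215879/72000, spread=3130457/25920000
Step 6: max=1448867029/466560000, min=146832637/48600000, spread=196368569/2332800000
Step 7: max=86470070063/27993600000, min=7069499849/2332800000, spread=523543/8957952
Step 8: max=5176132378861/1679616000000, min=70933568413/23328000000, spread=4410589/107495424

Answer: 2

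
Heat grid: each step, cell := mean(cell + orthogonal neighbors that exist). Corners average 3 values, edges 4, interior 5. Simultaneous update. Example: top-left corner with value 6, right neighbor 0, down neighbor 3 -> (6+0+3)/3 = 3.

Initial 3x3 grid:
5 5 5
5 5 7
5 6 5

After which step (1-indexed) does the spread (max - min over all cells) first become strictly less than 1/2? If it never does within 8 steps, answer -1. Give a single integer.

Answer: 3

Derivation:
Step 1: max=6, min=5, spread=1
Step 2: max=683/120, min=5, spread=83/120
Step 3: max=4037/720, min=4657/900, spread=173/400
  -> spread < 1/2 first at step 3
Step 4: max=237439/43200, min=9361/1800, spread=511/1728
Step 5: max=14189933/2592000, min=126401/24000, spread=4309/20736
Step 6: max=844983751/155520000, min=17131237/3240000, spread=36295/248832
Step 7: max=50541170597/9331200000, min=4132135831/777600000, spread=305773/2985984
Step 8: max=3022674670159/559872000000, min=41422575497/7776000000, spread=2575951/35831808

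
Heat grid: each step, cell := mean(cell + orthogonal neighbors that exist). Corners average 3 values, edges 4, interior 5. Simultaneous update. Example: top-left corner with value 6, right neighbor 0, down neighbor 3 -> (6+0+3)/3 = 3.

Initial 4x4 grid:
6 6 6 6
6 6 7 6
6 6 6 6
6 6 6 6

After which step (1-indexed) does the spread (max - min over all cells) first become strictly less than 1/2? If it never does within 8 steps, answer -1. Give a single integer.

Answer: 1

Derivation:
Step 1: max=25/4, min=6, spread=1/4
  -> spread < 1/2 first at step 1
Step 2: max=311/50, min=6, spread=11/50
Step 3: max=14767/2400, min=6, spread=367/2400
Step 4: max=66371/10800, min=3613/600, spread=1337/10800
Step 5: max=1985669/324000, min=108469/18000, spread=33227/324000
Step 6: max=59534327/9720000, min=652049/108000, spread=849917/9720000
Step 7: max=1783314347/291600000, min=9788533/1620000, spread=21378407/291600000
Step 8: max=53454462371/8748000000, min=2939688343/486000000, spread=540072197/8748000000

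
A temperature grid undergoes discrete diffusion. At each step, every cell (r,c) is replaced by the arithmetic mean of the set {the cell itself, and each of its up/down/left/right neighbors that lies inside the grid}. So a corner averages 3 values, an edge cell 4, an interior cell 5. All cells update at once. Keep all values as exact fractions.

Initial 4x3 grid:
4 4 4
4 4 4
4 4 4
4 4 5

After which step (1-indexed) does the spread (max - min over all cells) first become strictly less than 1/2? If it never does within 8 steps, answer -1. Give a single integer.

Step 1: max=13/3, min=4, spread=1/3
  -> spread < 1/2 first at step 1
Step 2: max=77/18, min=4, spread=5/18
Step 3: max=905/216, min=4, spread=41/216
Step 4: max=107897/25920, min=4, spread=4217/25920
Step 5: max=6429949/1555200, min=28879/7200, spread=38417/311040
Step 6: max=384448211/93312000, min=578597/144000, spread=1903471/18662400
Step 7: max=22995869089/5598720000, min=17395759/4320000, spread=18038617/223948800
Step 8: max=1376960982851/335923200000, min=1568126759/388800000, spread=883978523/13436928000

Answer: 1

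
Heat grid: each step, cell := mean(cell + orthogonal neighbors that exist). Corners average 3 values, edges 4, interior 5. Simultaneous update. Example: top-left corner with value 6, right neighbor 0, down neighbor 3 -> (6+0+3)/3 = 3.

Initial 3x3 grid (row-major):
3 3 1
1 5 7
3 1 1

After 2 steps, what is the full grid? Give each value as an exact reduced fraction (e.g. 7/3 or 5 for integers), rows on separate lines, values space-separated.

After step 1:
  7/3 3 11/3
  3 17/5 7/2
  5/3 5/2 3
After step 2:
  25/9 31/10 61/18
  13/5 77/25 407/120
  43/18 317/120 3

Answer: 25/9 31/10 61/18
13/5 77/25 407/120
43/18 317/120 3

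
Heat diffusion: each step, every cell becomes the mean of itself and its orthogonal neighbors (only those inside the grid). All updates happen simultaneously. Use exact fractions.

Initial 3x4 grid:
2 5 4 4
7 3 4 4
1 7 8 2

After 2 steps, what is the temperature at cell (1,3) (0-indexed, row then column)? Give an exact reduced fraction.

Answer: 503/120

Derivation:
Step 1: cell (1,3) = 7/2
Step 2: cell (1,3) = 503/120
Full grid after step 2:
  137/36 1057/240 327/80 47/12
  1087/240 213/50 114/25 503/120
  13/3 101/20 289/60 161/36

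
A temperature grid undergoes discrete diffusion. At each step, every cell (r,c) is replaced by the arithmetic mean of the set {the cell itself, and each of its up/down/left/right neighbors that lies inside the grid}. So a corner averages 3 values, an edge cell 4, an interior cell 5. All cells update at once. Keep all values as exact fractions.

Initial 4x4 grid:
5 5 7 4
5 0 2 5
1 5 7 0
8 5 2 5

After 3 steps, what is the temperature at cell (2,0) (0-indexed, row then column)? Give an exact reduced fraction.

Answer: 15041/3600

Derivation:
Step 1: cell (2,0) = 19/4
Step 2: cell (2,0) = 473/120
Step 3: cell (2,0) = 15041/3600
Full grid after step 3:
  327/80 9899/2400 29993/7200 9287/2160
  4667/1200 7801/2000 4789/1200 3391/900
  15041/3600 24091/6000 4453/1200 677/180
  9541/2160 30817/7200 5797/1440 7727/2160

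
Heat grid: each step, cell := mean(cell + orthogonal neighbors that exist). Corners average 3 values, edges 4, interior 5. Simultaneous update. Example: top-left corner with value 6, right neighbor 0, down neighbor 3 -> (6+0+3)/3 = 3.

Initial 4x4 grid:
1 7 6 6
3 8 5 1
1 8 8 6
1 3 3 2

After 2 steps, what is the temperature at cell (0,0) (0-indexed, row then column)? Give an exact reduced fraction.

Answer: 149/36

Derivation:
Step 1: cell (0,0) = 11/3
Step 2: cell (0,0) = 149/36
Full grid after step 2:
  149/36 641/120 643/120 89/18
  491/120 523/100 283/50 1121/240
  413/120 124/25 509/100 221/48
  26/9 901/240 209/48 143/36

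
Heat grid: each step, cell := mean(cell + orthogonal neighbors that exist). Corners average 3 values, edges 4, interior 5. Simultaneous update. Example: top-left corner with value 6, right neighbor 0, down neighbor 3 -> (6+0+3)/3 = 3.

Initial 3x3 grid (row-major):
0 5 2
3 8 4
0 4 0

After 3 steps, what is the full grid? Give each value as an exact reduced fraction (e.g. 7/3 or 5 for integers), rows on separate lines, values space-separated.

Answer: 3569/1080 50311/14400 7933/2160
4979/1600 5183/1500 25043/7200
6503/2160 1251/400 3569/1080

Derivation:
After step 1:
  8/3 15/4 11/3
  11/4 24/5 7/2
  7/3 3 8/3
After step 2:
  55/18 893/240 131/36
  251/80 89/25 439/120
  97/36 16/5 55/18
After step 3:
  3569/1080 50311/14400 7933/2160
  4979/1600 5183/1500 25043/7200
  6503/2160 1251/400 3569/1080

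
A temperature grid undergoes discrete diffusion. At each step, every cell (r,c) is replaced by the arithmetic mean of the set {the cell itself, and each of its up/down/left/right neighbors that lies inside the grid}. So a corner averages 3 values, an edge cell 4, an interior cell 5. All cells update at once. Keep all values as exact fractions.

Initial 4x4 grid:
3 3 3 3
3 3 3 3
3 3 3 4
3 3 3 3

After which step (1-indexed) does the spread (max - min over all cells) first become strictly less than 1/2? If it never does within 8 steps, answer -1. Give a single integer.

Answer: 1

Derivation:
Step 1: max=10/3, min=3, spread=1/3
  -> spread < 1/2 first at step 1
Step 2: max=391/120, min=3, spread=31/120
Step 3: max=3451/1080, min=3, spread=211/1080
Step 4: max=340843/108000, min=3, spread=16843/108000
Step 5: max=3054643/972000, min=27079/9000, spread=130111/972000
Step 6: max=91122367/29160000, min=1627159/540000, spread=3255781/29160000
Step 7: max=2724753691/874800000, min=1631107/540000, spread=82360351/874800000
Step 8: max=81483316891/26244000000, min=294106441/97200000, spread=2074577821/26244000000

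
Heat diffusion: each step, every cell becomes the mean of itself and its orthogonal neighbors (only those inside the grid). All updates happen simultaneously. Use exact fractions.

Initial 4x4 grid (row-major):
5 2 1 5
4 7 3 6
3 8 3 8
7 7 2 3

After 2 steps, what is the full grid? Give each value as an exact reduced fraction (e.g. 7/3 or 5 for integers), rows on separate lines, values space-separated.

After step 1:
  11/3 15/4 11/4 4
  19/4 24/5 4 11/2
  11/2 28/5 24/5 5
  17/3 6 15/4 13/3
After step 2:
  73/18 449/120 29/8 49/12
  1123/240 229/50 437/100 37/8
  1291/240 267/50 463/100 589/120
  103/18 1261/240 1133/240 157/36

Answer: 73/18 449/120 29/8 49/12
1123/240 229/50 437/100 37/8
1291/240 267/50 463/100 589/120
103/18 1261/240 1133/240 157/36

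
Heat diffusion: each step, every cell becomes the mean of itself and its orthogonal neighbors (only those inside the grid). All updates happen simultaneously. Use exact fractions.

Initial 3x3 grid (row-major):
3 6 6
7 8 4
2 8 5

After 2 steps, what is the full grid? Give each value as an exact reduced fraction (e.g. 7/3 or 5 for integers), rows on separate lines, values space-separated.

Answer: 193/36 1381/240 101/18
113/20 577/100 467/80
197/36 1421/240 103/18

Derivation:
After step 1:
  16/3 23/4 16/3
  5 33/5 23/4
  17/3 23/4 17/3
After step 2:
  193/36 1381/240 101/18
  113/20 577/100 467/80
  197/36 1421/240 103/18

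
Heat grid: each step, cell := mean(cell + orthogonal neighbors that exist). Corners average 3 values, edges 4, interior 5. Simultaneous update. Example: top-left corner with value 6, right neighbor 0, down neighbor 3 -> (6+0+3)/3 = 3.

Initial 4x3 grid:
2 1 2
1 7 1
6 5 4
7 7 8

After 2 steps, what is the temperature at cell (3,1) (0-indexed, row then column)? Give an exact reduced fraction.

Answer: 511/80

Derivation:
Step 1: cell (3,1) = 27/4
Step 2: cell (3,1) = 511/80
Full grid after step 2:
  25/9 13/6 47/18
  157/48 193/50 37/12
  1273/240 124/25 151/30
  109/18 511/80 211/36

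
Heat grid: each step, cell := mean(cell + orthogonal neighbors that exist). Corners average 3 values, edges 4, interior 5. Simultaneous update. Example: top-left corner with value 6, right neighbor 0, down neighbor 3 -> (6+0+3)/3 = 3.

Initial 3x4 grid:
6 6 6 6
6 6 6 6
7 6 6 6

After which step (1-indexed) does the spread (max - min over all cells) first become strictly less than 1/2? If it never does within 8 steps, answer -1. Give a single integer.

Step 1: max=19/3, min=6, spread=1/3
  -> spread < 1/2 first at step 1
Step 2: max=113/18, min=6, spread=5/18
Step 3: max=1337/216, min=6, spread=41/216
Step 4: max=159737/25920, min=6, spread=4217/25920
Step 5: max=9540349/1555200, min=43279/7200, spread=38417/311040
Step 6: max=571072211/93312000, min=866597/144000, spread=1903471/18662400
Step 7: max=34193309089/5598720000, min=26035759/4320000, spread=18038617/223948800
Step 8: max=2048807382851/335923200000, min=2345726759/388800000, spread=883978523/13436928000

Answer: 1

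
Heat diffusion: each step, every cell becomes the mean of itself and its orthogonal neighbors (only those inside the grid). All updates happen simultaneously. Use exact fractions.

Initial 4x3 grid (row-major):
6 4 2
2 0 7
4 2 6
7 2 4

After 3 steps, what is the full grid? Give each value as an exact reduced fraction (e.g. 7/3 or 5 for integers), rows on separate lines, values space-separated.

After step 1:
  4 3 13/3
  3 3 15/4
  15/4 14/5 19/4
  13/3 15/4 4
After step 2:
  10/3 43/12 133/36
  55/16 311/100 95/24
  833/240 361/100 153/40
  71/18 893/240 25/6
After step 3:
  497/144 12349/3600 809/216
  8011/2400 21239/6000 13129/3600
  26033/7200 5321/1500 389/100
  4009/1080 55591/14400 937/240

Answer: 497/144 12349/3600 809/216
8011/2400 21239/6000 13129/3600
26033/7200 5321/1500 389/100
4009/1080 55591/14400 937/240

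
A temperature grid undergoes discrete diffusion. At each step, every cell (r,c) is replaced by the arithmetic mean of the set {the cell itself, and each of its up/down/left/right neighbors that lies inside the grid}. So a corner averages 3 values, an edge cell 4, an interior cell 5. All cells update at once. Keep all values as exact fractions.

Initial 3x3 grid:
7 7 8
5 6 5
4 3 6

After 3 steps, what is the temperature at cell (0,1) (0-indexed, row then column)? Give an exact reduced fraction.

Step 1: cell (0,1) = 7
Step 2: cell (0,1) = 63/10
Step 3: cell (0,1) = 7487/1200
Full grid after step 3:
  6421/1080 7487/1200 13417/2160
  39647/7200 16589/3000 83869/14400
  391/80 73319/14400 2803/540

Answer: 7487/1200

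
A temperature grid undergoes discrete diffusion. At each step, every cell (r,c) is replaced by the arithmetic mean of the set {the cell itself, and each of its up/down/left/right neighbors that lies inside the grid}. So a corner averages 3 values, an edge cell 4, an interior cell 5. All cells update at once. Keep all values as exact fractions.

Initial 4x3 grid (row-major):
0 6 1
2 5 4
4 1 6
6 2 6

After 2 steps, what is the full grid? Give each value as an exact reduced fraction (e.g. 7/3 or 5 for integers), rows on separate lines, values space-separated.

Answer: 101/36 97/30 32/9
46/15 339/100 931/240
17/5 369/100 991/240
11/3 961/240 38/9

Derivation:
After step 1:
  8/3 3 11/3
  11/4 18/5 4
  13/4 18/5 17/4
  4 15/4 14/3
After step 2:
  101/36 97/30 32/9
  46/15 339/100 931/240
  17/5 369/100 991/240
  11/3 961/240 38/9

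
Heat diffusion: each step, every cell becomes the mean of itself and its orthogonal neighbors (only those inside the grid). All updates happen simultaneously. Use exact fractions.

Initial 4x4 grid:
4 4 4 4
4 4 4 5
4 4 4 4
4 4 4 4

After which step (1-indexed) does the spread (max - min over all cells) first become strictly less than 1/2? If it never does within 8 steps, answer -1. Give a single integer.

Step 1: max=13/3, min=4, spread=1/3
  -> spread < 1/2 first at step 1
Step 2: max=511/120, min=4, spread=31/120
Step 3: max=4531/1080, min=4, spread=211/1080
Step 4: max=448843/108000, min=4, spread=16843/108000
Step 5: max=4026643/972000, min=36079/9000, spread=130111/972000
Step 6: max=120282367/29160000, min=2167159/540000, spread=3255781/29160000
Step 7: max=3599553691/874800000, min=2171107/540000, spread=82360351/874800000
Step 8: max=107727316891/26244000000, min=391306441/97200000, spread=2074577821/26244000000

Answer: 1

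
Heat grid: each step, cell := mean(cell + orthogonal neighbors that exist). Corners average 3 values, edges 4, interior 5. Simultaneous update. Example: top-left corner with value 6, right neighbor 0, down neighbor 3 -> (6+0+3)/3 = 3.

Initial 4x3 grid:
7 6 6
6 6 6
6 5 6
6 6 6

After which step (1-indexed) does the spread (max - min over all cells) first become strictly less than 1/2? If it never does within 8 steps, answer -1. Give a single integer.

Step 1: max=19/3, min=23/4, spread=7/12
Step 2: max=113/18, min=577/100, spread=457/900
Step 3: max=13253/2160, min=27989/4800, spread=13159/43200
  -> spread < 1/2 first at step 3
Step 4: max=791647/129600, min=252649/43200, spread=337/1296
Step 5: max=47132873/7776000, min=101441309/17280000, spread=29685679/155520000
Step 6: max=2819737507/466560000, min=914390419/155520000, spread=61253/373248
Step 7: max=168610653713/27993600000, min=55005860321/9331200000, spread=14372291/111974400
Step 8: max=10097002795267/1679616000000, min=3305470456339/559872000000, spread=144473141/1343692800

Answer: 3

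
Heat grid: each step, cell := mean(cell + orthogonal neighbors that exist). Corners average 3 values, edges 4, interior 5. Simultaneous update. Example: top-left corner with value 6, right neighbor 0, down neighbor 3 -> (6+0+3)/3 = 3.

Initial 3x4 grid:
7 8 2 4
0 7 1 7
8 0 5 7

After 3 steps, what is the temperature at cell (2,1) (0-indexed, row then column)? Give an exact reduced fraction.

Answer: 31471/7200

Derivation:
Step 1: cell (2,1) = 5
Step 2: cell (2,1) = 847/240
Step 3: cell (2,1) = 31471/7200
Full grid after step 3:
  3379/720 11657/2400 31061/7200 4987/1080
  33841/7200 12479/3000 27613/6000 64367/14400
  8647/2160 31471/7200 30461/7200 1303/270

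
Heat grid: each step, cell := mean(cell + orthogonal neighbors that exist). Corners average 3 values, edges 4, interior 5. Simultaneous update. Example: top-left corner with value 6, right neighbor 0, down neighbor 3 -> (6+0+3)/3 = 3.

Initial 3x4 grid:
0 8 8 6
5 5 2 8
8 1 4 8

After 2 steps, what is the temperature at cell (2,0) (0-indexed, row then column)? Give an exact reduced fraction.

Answer: 41/9

Derivation:
Step 1: cell (2,0) = 14/3
Step 2: cell (2,0) = 41/9
Full grid after step 2:
  169/36 1187/240 1439/240 58/9
  177/40 477/100 507/100 127/20
  41/9 1027/240 1219/240 197/36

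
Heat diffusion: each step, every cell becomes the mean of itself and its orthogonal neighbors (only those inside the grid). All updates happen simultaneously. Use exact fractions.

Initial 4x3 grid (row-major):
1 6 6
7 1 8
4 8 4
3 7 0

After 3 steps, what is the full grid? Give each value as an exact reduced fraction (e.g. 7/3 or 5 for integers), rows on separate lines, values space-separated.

After step 1:
  14/3 7/2 20/3
  13/4 6 19/4
  11/2 24/5 5
  14/3 9/2 11/3
After step 2:
  137/36 125/24 179/36
  233/48 223/50 269/48
  1093/240 129/25 1093/240
  44/9 529/120 79/18
After step 3:
  1997/432 33203/7200 2273/432
  31813/7200 3793/750 35263/7200
  35023/7200 6941/1500 35473/7200
  9973/2160 33923/7200 9613/2160

Answer: 1997/432 33203/7200 2273/432
31813/7200 3793/750 35263/7200
35023/7200 6941/1500 35473/7200
9973/2160 33923/7200 9613/2160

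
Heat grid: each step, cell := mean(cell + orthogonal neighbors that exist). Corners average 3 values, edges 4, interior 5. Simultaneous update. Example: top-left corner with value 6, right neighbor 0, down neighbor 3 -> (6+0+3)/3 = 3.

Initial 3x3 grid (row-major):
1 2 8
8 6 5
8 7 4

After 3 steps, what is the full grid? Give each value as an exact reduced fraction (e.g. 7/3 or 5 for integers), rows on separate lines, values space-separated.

Answer: 1337/270 70937/14400 301/60
80287/14400 2059/375 78187/14400
3319/540 28879/4800 1567/270

Derivation:
After step 1:
  11/3 17/4 5
  23/4 28/5 23/4
  23/3 25/4 16/3
After step 2:
  41/9 1111/240 5
  1361/240 138/25 1301/240
  59/9 497/80 52/9
After step 3:
  1337/270 70937/14400 301/60
  80287/14400 2059/375 78187/14400
  3319/540 28879/4800 1567/270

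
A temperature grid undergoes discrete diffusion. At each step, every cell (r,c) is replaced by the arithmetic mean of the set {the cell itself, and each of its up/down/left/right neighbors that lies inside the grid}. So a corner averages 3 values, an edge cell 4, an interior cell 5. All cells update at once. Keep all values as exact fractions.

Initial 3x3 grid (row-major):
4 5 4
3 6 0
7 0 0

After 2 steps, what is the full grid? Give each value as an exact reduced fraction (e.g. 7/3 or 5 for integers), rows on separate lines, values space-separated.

After step 1:
  4 19/4 3
  5 14/5 5/2
  10/3 13/4 0
After step 2:
  55/12 291/80 41/12
  227/60 183/50 83/40
  139/36 563/240 23/12

Answer: 55/12 291/80 41/12
227/60 183/50 83/40
139/36 563/240 23/12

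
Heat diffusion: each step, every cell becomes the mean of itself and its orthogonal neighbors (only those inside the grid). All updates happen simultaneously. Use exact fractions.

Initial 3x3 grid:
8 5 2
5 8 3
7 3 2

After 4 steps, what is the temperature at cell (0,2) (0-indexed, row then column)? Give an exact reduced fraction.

Answer: 296573/64800

Derivation:
Step 1: cell (0,2) = 10/3
Step 2: cell (0,2) = 77/18
Step 3: cell (0,2) = 4639/1080
Step 4: cell (0,2) = 296573/64800
Full grid after step 4:
  238307/43200 4301057/864000 296573/64800
  96259/18000 98863/20000 1243019/288000
  9443/1800 253027/54000 559721/129600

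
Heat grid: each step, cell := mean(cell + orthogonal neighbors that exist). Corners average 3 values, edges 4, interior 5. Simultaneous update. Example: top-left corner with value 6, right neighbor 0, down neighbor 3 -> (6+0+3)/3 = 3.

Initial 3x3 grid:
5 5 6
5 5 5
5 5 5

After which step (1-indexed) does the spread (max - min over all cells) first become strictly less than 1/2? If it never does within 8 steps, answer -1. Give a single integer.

Answer: 1

Derivation:
Step 1: max=16/3, min=5, spread=1/3
  -> spread < 1/2 first at step 1
Step 2: max=95/18, min=5, spread=5/18
Step 3: max=1121/216, min=5, spread=41/216
Step 4: max=66931/12960, min=1811/360, spread=347/2592
Step 5: max=3994937/777600, min=18157/3600, spread=2921/31104
Step 6: max=239108539/46656000, min=2185483/432000, spread=24611/373248
Step 7: max=14315522033/2799360000, min=49256741/9720000, spread=207329/4478976
Step 8: max=857837952451/167961600000, min=2630801599/518400000, spread=1746635/53747712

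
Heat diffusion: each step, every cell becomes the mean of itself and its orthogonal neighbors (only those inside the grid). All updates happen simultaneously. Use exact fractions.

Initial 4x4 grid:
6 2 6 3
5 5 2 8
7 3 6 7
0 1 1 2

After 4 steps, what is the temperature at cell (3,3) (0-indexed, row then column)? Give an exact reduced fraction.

Step 1: cell (3,3) = 10/3
Step 2: cell (3,3) = 139/36
Step 3: cell (3,3) = 3979/1080
Step 4: cell (3,3) = 125683/32400
Full grid after step 4:
  146071/32400 235751/54000 251461/54000 302701/64800
  448327/108000 392029/90000 779959/180000 1019299/216000
  407807/108000 653989/180000 365737/90000 902723/216000
  206071/64800 714319/216000 741623/216000 125683/32400

Answer: 125683/32400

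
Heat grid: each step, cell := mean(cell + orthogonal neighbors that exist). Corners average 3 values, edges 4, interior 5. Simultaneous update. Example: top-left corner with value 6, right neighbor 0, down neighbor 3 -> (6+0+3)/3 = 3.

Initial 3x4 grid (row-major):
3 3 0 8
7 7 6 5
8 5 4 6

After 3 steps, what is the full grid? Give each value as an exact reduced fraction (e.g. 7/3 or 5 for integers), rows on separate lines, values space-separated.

Answer: 10571/2160 3263/720 833/180 10079/2160
1043/192 131/25 367/75 2965/576
6443/1080 8081/1440 2603/480 1879/360

Derivation:
After step 1:
  13/3 13/4 17/4 13/3
  25/4 28/5 22/5 25/4
  20/3 6 21/4 5
After step 2:
  83/18 523/120 487/120 89/18
  457/80 51/10 103/20 1199/240
  227/36 1411/240 413/80 11/2
After step 3:
  10571/2160 3263/720 833/180 10079/2160
  1043/192 131/25 367/75 2965/576
  6443/1080 8081/1440 2603/480 1879/360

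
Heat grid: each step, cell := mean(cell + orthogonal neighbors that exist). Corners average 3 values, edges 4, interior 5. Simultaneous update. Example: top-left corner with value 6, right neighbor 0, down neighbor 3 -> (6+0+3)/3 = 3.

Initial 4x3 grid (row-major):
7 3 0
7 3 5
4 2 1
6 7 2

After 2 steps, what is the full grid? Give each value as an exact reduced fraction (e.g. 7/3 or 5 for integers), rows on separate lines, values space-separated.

Answer: 85/18 187/48 49/18
59/12 363/100 137/48
143/30 189/50 689/240
44/9 333/80 121/36

Derivation:
After step 1:
  17/3 13/4 8/3
  21/4 4 9/4
  19/4 17/5 5/2
  17/3 17/4 10/3
After step 2:
  85/18 187/48 49/18
  59/12 363/100 137/48
  143/30 189/50 689/240
  44/9 333/80 121/36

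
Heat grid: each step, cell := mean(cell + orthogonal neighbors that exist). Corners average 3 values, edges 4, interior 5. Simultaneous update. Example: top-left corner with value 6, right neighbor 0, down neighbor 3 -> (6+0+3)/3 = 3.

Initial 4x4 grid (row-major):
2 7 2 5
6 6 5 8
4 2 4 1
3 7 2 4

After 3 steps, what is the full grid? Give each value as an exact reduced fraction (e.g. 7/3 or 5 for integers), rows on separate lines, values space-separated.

After step 1:
  5 17/4 19/4 5
  9/2 26/5 5 19/4
  15/4 23/5 14/5 17/4
  14/3 7/2 17/4 7/3
After step 2:
  55/12 24/5 19/4 29/6
  369/80 471/100 9/2 19/4
  1051/240 397/100 209/50 53/15
  143/36 1021/240 773/240 65/18
After step 3:
  3359/720 5653/1200 1133/240 43/9
  3657/800 9037/2000 2289/500 1057/240
  30481/7200 1612/375 4657/1200 14467/3600
  2269/540 27751/7200 27479/7200 7463/2160

Answer: 3359/720 5653/1200 1133/240 43/9
3657/800 9037/2000 2289/500 1057/240
30481/7200 1612/375 4657/1200 14467/3600
2269/540 27751/7200 27479/7200 7463/2160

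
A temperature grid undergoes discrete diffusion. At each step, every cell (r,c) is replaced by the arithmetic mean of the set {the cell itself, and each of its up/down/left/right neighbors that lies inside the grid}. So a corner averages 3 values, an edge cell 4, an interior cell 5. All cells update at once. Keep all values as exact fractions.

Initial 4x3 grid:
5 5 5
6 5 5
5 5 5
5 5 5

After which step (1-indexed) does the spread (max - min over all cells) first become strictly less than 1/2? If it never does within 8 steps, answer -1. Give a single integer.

Step 1: max=16/3, min=5, spread=1/3
  -> spread < 1/2 first at step 1
Step 2: max=631/120, min=5, spread=31/120
Step 3: max=5611/1080, min=5, spread=211/1080
Step 4: max=556897/108000, min=9047/1800, spread=14077/108000
Step 5: max=5000407/972000, min=543683/108000, spread=5363/48600
Step 6: max=149540809/29160000, min=302869/60000, spread=93859/1166400
Step 7: max=8958274481/1749600000, min=491336467/97200000, spread=4568723/69984000
Step 8: max=536660435629/104976000000, min=14761618889/2916000000, spread=8387449/167961600

Answer: 1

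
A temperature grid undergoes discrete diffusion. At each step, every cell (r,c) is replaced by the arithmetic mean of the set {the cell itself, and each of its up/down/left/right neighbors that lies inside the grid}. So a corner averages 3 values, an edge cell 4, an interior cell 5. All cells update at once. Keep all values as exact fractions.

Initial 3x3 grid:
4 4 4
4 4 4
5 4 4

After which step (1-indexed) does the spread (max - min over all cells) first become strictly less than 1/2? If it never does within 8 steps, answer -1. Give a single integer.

Answer: 1

Derivation:
Step 1: max=13/3, min=4, spread=1/3
  -> spread < 1/2 first at step 1
Step 2: max=77/18, min=4, spread=5/18
Step 3: max=905/216, min=4, spread=41/216
Step 4: max=53971/12960, min=1451/360, spread=347/2592
Step 5: max=3217337/777600, min=14557/3600, spread=2921/31104
Step 6: max=192452539/46656000, min=1753483/432000, spread=24611/373248
Step 7: max=11516162033/2799360000, min=39536741/9720000, spread=207329/4478976
Step 8: max=689876352451/167961600000, min=2112401599/518400000, spread=1746635/53747712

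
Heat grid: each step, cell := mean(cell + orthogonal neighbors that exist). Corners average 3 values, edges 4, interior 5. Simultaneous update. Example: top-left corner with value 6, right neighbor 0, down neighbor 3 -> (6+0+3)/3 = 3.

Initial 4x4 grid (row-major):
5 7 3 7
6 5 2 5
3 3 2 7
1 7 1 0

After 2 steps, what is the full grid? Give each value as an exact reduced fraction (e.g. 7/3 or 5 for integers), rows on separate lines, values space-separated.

Answer: 21/4 407/80 363/80 5
93/20 87/20 21/5 343/80
47/12 357/100 82/25 173/48
119/36 79/24 67/24 26/9

Derivation:
After step 1:
  6 5 19/4 5
  19/4 23/5 17/5 21/4
  13/4 4 3 7/2
  11/3 3 5/2 8/3
After step 2:
  21/4 407/80 363/80 5
  93/20 87/20 21/5 343/80
  47/12 357/100 82/25 173/48
  119/36 79/24 67/24 26/9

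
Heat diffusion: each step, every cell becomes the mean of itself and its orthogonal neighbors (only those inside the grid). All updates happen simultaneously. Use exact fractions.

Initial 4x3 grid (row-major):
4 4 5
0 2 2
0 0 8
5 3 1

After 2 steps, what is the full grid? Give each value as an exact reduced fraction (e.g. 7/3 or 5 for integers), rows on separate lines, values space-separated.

Answer: 95/36 701/240 35/9
421/240 137/50 46/15
481/240 209/100 17/5
37/18 691/240 3

Derivation:
After step 1:
  8/3 15/4 11/3
  3/2 8/5 17/4
  5/4 13/5 11/4
  8/3 9/4 4
After step 2:
  95/36 701/240 35/9
  421/240 137/50 46/15
  481/240 209/100 17/5
  37/18 691/240 3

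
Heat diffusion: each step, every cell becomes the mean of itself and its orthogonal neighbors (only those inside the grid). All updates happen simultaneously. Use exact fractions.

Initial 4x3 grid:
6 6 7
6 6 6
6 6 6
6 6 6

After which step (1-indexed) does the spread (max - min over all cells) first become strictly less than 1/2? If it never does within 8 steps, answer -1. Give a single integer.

Answer: 1

Derivation:
Step 1: max=19/3, min=6, spread=1/3
  -> spread < 1/2 first at step 1
Step 2: max=113/18, min=6, spread=5/18
Step 3: max=1337/216, min=6, spread=41/216
Step 4: max=159737/25920, min=6, spread=4217/25920
Step 5: max=9540349/1555200, min=43279/7200, spread=38417/311040
Step 6: max=571072211/93312000, min=866597/144000, spread=1903471/18662400
Step 7: max=34193309089/5598720000, min=26035759/4320000, spread=18038617/223948800
Step 8: max=2048807382851/335923200000, min=2345726759/388800000, spread=883978523/13436928000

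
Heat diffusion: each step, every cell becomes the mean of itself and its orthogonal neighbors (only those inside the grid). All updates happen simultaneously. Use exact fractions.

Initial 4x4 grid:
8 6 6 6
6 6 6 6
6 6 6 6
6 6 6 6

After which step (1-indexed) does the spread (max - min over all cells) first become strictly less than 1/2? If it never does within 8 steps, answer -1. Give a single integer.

Answer: 3

Derivation:
Step 1: max=20/3, min=6, spread=2/3
Step 2: max=59/9, min=6, spread=5/9
Step 3: max=689/108, min=6, spread=41/108
  -> spread < 1/2 first at step 3
Step 4: max=20483/3240, min=6, spread=1043/3240
Step 5: max=608753/97200, min=6, spread=25553/97200
Step 6: max=18167459/2916000, min=54079/9000, spread=645863/2916000
Step 7: max=542521691/87480000, min=360971/60000, spread=16225973/87480000
Step 8: max=16223877983/2624400000, min=162701/27000, spread=409340783/2624400000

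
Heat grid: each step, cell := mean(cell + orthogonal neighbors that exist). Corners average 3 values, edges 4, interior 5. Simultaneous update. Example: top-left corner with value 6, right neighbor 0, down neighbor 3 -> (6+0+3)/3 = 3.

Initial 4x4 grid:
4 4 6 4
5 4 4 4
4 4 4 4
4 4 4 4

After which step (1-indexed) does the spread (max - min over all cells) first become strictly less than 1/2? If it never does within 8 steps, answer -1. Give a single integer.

Step 1: max=14/3, min=4, spread=2/3
Step 2: max=271/60, min=4, spread=31/60
Step 3: max=2371/540, min=4, spread=211/540
  -> spread < 1/2 first at step 3
Step 4: max=235189/54000, min=6053/1500, spread=17281/54000
Step 5: max=6992903/1620000, min=109501/27000, spread=422843/1620000
Step 6: max=208734241/48600000, min=137653/33750, spread=10513921/48600000
Step 7: max=6235954739/1458000000, min=19908787/4860000, spread=263318639/1458000000
Step 8: max=186421658591/43740000000, min=1664879461/405000000, spread=6614676803/43740000000

Answer: 3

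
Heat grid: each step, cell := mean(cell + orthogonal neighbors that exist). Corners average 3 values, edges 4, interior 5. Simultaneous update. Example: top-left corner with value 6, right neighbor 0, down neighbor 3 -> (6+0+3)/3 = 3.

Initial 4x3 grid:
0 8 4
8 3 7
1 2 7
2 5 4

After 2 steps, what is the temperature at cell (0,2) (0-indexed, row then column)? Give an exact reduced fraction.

Step 1: cell (0,2) = 19/3
Step 2: cell (0,2) = 46/9
Full grid after step 2:
  145/36 1261/240 46/9
  1031/240 106/25 1331/240
  751/240 207/50 1151/240
  55/18 297/80 163/36

Answer: 46/9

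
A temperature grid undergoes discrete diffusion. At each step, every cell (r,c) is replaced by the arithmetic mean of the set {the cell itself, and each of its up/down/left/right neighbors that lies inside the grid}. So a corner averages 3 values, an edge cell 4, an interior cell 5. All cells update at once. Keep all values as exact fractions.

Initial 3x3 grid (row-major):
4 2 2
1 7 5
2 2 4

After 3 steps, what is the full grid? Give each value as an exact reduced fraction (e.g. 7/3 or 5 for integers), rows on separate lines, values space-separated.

Answer: 6509/2160 49843/14400 841/240
7603/2400 9833/3000 27259/7200
6349/2160 49843/14400 7729/2160

Derivation:
After step 1:
  7/3 15/4 3
  7/2 17/5 9/2
  5/3 15/4 11/3
After step 2:
  115/36 749/240 15/4
  109/40 189/50 437/120
  107/36 749/240 143/36
After step 3:
  6509/2160 49843/14400 841/240
  7603/2400 9833/3000 27259/7200
  6349/2160 49843/14400 7729/2160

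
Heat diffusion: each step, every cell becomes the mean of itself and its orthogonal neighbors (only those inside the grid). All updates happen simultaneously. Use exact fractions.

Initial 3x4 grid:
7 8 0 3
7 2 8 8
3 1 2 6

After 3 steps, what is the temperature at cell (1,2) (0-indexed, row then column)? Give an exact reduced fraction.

Step 1: cell (1,2) = 4
Step 2: cell (1,2) = 489/100
Step 3: cell (1,2) = 4361/1000
Full grid after step 3:
  11567/2160 17131/3600 4349/900 1997/432
  21833/4800 2333/500 4361/1000 23843/4800
  562/135 27337/7200 32117/7200 1007/216

Answer: 4361/1000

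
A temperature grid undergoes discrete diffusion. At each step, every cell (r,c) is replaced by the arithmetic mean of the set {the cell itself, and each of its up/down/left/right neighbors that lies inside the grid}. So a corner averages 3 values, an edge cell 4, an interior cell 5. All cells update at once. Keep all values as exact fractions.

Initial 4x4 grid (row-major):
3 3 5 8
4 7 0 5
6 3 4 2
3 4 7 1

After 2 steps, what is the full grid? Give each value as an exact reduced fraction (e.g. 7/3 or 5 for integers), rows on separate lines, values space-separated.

Answer: 77/18 457/120 187/40 55/12
59/15 219/50 371/100 339/80
68/15 393/100 96/25 797/240
151/36 1043/240 887/240 31/9

Derivation:
After step 1:
  10/3 9/2 4 6
  5 17/5 21/5 15/4
  4 24/5 16/5 3
  13/3 17/4 4 10/3
After step 2:
  77/18 457/120 187/40 55/12
  59/15 219/50 371/100 339/80
  68/15 393/100 96/25 797/240
  151/36 1043/240 887/240 31/9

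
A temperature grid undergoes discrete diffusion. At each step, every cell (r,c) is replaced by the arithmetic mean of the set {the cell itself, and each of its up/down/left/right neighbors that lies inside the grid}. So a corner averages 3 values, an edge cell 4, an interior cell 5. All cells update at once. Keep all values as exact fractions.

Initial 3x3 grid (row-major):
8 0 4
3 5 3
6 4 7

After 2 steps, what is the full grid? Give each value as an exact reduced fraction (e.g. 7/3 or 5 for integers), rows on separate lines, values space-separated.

Answer: 161/36 53/16 34/9
33/8 23/5 59/16
46/9 35/8 179/36

Derivation:
After step 1:
  11/3 17/4 7/3
  11/2 3 19/4
  13/3 11/2 14/3
After step 2:
  161/36 53/16 34/9
  33/8 23/5 59/16
  46/9 35/8 179/36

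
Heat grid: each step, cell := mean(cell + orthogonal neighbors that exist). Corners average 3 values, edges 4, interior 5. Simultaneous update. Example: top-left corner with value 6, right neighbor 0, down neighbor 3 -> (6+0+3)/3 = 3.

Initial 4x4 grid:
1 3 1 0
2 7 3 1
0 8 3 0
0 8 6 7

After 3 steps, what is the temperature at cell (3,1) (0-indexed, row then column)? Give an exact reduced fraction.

Step 1: cell (3,1) = 11/2
Step 2: cell (3,1) = 581/120
Step 3: cell (3,1) = 1993/450
Full grid after step 3:
  659/240 6661/2400 16111/7200 367/216
  3683/1200 6651/2000 8807/3000 15991/7200
  12629/3600 12161/3000 23279/6000 24167/7200
  4181/1080 1993/450 4129/900 1777/432

Answer: 1993/450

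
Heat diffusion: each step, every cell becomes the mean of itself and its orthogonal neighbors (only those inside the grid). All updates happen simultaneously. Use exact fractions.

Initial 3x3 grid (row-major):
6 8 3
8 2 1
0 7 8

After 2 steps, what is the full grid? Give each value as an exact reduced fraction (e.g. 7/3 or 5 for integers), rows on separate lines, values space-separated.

Answer: 193/36 1277/240 49/12
323/60 217/50 541/120
53/12 1187/240 157/36

Derivation:
After step 1:
  22/3 19/4 4
  4 26/5 7/2
  5 17/4 16/3
After step 2:
  193/36 1277/240 49/12
  323/60 217/50 541/120
  53/12 1187/240 157/36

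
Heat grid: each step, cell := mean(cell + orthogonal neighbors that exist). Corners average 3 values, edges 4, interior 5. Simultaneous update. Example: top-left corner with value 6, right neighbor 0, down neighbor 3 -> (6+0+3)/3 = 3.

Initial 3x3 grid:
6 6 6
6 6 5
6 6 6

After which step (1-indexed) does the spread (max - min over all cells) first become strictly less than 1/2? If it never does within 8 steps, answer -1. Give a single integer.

Answer: 1

Derivation:
Step 1: max=6, min=17/3, spread=1/3
  -> spread < 1/2 first at step 1
Step 2: max=6, min=1373/240, spread=67/240
Step 3: max=1193/200, min=12523/2160, spread=1807/10800
Step 4: max=32039/5400, min=5026037/864000, spread=33401/288000
Step 5: max=3196609/540000, min=45426067/7776000, spread=3025513/38880000
Step 6: max=170044051/28800000, min=18197473133/3110400000, spread=53531/995328
Step 7: max=45864883949/7776000000, min=1093711074151/186624000000, spread=450953/11943936
Step 8: max=5497711389481/933120000000, min=65675736439397/11197440000000, spread=3799043/143327232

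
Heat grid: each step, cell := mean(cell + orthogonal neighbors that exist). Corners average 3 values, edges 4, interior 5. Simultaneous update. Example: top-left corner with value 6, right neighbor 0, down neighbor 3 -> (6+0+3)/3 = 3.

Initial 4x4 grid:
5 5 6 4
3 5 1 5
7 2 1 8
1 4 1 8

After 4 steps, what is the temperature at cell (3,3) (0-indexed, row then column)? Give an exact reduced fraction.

Step 1: cell (3,3) = 17/3
Step 2: cell (3,3) = 44/9
Step 3: cell (3,3) = 4643/1080
Step 4: cell (3,3) = 27301/6480
Full grid after step 4:
  140443/32400 902531/216000 62197/14400 3479/800
  856271/216000 364141/90000 80341/20000 31447/7200
  267829/72000 213689/60000 356399/90000 18113/4320
  73307/21600 7099/2000 40607/10800 27301/6480

Answer: 27301/6480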